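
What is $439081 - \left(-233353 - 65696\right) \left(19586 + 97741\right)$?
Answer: $35086961104$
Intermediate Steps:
$439081 - \left(-233353 - 65696\right) \left(19586 + 97741\right) = 439081 - \left(-299049\right) 117327 = 439081 - -35086522023 = 439081 + 35086522023 = 35086961104$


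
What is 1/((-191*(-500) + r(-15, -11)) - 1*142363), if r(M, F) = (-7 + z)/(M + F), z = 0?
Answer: -26/1218431 ≈ -2.1339e-5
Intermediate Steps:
r(M, F) = -7/(F + M) (r(M, F) = (-7 + 0)/(M + F) = -7/(F + M))
1/((-191*(-500) + r(-15, -11)) - 1*142363) = 1/((-191*(-500) - 7/(-11 - 15)) - 1*142363) = 1/((95500 - 7/(-26)) - 142363) = 1/((95500 - 7*(-1/26)) - 142363) = 1/((95500 + 7/26) - 142363) = 1/(2483007/26 - 142363) = 1/(-1218431/26) = -26/1218431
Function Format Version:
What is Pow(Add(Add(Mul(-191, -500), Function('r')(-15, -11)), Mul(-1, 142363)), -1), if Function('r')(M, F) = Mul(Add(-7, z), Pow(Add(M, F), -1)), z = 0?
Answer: Rational(-26, 1218431) ≈ -2.1339e-5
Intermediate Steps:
Function('r')(M, F) = Mul(-7, Pow(Add(F, M), -1)) (Function('r')(M, F) = Mul(Add(-7, 0), Pow(Add(M, F), -1)) = Mul(-7, Pow(Add(F, M), -1)))
Pow(Add(Add(Mul(-191, -500), Function('r')(-15, -11)), Mul(-1, 142363)), -1) = Pow(Add(Add(Mul(-191, -500), Mul(-7, Pow(Add(-11, -15), -1))), Mul(-1, 142363)), -1) = Pow(Add(Add(95500, Mul(-7, Pow(-26, -1))), -142363), -1) = Pow(Add(Add(95500, Mul(-7, Rational(-1, 26))), -142363), -1) = Pow(Add(Add(95500, Rational(7, 26)), -142363), -1) = Pow(Add(Rational(2483007, 26), -142363), -1) = Pow(Rational(-1218431, 26), -1) = Rational(-26, 1218431)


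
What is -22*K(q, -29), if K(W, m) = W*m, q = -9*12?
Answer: -68904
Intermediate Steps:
q = -108
-22*K(q, -29) = -(-2376)*(-29) = -22*3132 = -68904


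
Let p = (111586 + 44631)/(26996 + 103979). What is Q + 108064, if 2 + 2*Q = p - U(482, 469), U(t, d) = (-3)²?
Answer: 14153040146/130975 ≈ 1.0806e+5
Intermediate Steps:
U(t, d) = 9
p = 156217/130975 ≈ 1.1927
Q = -642254/130975 (Q = -1 + (156217/130975 - 1*9)/2 = -1 + (156217/130975 - 9)/2 = -1 + (½)*(-1022558/130975) = -1 - 511279/130975 = -642254/130975 ≈ -4.9036)
Q + 108064 = -642254/130975 + 108064 = 14153040146/130975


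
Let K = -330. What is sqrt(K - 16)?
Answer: I*sqrt(346) ≈ 18.601*I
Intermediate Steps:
sqrt(K - 16) = sqrt(-330 - 16) = sqrt(-346) = I*sqrt(346)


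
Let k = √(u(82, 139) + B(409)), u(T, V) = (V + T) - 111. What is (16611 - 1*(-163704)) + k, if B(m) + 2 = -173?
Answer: 180315 + I*√65 ≈ 1.8032e+5 + 8.0623*I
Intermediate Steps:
B(m) = -175 (B(m) = -2 - 173 = -175)
u(T, V) = -111 + T + V (u(T, V) = (T + V) - 111 = -111 + T + V)
k = I*√65 (k = √((-111 + 82 + 139) - 175) = √(110 - 175) = √(-65) = I*√65 ≈ 8.0623*I)
(16611 - 1*(-163704)) + k = (16611 - 1*(-163704)) + I*√65 = (16611 + 163704) + I*√65 = 180315 + I*√65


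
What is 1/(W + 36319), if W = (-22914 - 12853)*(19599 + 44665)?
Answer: -1/2298494169 ≈ -4.3507e-10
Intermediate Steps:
W = -2298530488 (W = -35767*64264 = -2298530488)
1/(W + 36319) = 1/(-2298530488 + 36319) = 1/(-2298494169) = -1/2298494169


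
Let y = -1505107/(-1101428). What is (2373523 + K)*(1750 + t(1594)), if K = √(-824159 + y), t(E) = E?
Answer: 7937060912 + 18392*I*√2065747088345565/275357 ≈ 7.9371e+9 + 3.0358e+6*I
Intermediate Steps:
y = 1505107/1101428 (y = -1505107*(-1/1101428) = 1505107/1101428 ≈ 1.3665)
K = 11*I*√2065747088345565/550714 (K = √(-824159 + 1505107/1101428) = √(-907750293945/1101428) = 11*I*√2065747088345565/550714 ≈ 907.83*I)
(2373523 + K)*(1750 + t(1594)) = (2373523 + 11*I*√2065747088345565/550714)*(1750 + 1594) = (2373523 + 11*I*√2065747088345565/550714)*3344 = 7937060912 + 18392*I*√2065747088345565/275357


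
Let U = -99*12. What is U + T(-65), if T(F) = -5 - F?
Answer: -1128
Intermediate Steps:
U = -1188
U + T(-65) = -1188 + (-5 - 1*(-65)) = -1188 + (-5 + 65) = -1188 + 60 = -1128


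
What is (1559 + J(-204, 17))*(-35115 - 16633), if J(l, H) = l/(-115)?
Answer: -9288196772/115 ≈ -8.0767e+7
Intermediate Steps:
J(l, H) = -l/115 (J(l, H) = l*(-1/115) = -l/115)
(1559 + J(-204, 17))*(-35115 - 16633) = (1559 - 1/115*(-204))*(-35115 - 16633) = (1559 + 204/115)*(-51748) = (179489/115)*(-51748) = -9288196772/115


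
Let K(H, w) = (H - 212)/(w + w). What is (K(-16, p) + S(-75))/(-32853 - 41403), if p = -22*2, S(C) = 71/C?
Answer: -2713/122522400 ≈ -2.2143e-5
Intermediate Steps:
p = -44
K(H, w) = (-212 + H)/(2*w) (K(H, w) = (-212 + H)/((2*w)) = (-212 + H)*(1/(2*w)) = (-212 + H)/(2*w))
(K(-16, p) + S(-75))/(-32853 - 41403) = ((½)*(-212 - 16)/(-44) + 71/(-75))/(-32853 - 41403) = ((½)*(-1/44)*(-228) + 71*(-1/75))/(-74256) = (57/22 - 71/75)*(-1/74256) = (2713/1650)*(-1/74256) = -2713/122522400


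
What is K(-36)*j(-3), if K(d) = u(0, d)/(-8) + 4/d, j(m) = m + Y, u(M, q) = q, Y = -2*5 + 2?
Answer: -869/18 ≈ -48.278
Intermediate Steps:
Y = -8 (Y = -10 + 2 = -8)
j(m) = -8 + m (j(m) = m - 8 = -8 + m)
K(d) = 4/d - d/8 (K(d) = d/(-8) + 4/d = d*(-1/8) + 4/d = -d/8 + 4/d = 4/d - d/8)
K(-36)*j(-3) = (4/(-36) - 1/8*(-36))*(-8 - 3) = (4*(-1/36) + 9/2)*(-11) = (-1/9 + 9/2)*(-11) = (79/18)*(-11) = -869/18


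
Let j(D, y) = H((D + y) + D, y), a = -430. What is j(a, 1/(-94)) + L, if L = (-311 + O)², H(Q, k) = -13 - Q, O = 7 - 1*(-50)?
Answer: 6144123/94 ≈ 65363.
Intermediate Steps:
O = 57 (O = 7 + 50 = 57)
L = 64516 (L = (-311 + 57)² = (-254)² = 64516)
j(D, y) = -13 - y - 2*D (j(D, y) = -13 - ((D + y) + D) = -13 - (y + 2*D) = -13 + (-y - 2*D) = -13 - y - 2*D)
j(a, 1/(-94)) + L = (-13 - 1/(-94) - 2*(-430)) + 64516 = (-13 - 1*(-1/94) + 860) + 64516 = (-13 + 1/94 + 860) + 64516 = 79619/94 + 64516 = 6144123/94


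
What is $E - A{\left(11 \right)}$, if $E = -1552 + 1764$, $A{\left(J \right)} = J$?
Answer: $201$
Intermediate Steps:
$E = 212$
$E - A{\left(11 \right)} = 212 - 11 = 201$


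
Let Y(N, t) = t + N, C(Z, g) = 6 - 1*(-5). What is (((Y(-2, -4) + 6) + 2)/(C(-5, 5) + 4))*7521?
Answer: 5014/5 ≈ 1002.8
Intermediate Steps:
C(Z, g) = 11 (C(Z, g) = 6 + 5 = 11)
Y(N, t) = N + t
(((Y(-2, -4) + 6) + 2)/(C(-5, 5) + 4))*7521 = ((((-2 - 4) + 6) + 2)/(11 + 4))*7521 = (((-6 + 6) + 2)/15)*7521 = ((0 + 2)*(1/15))*7521 = (2*(1/15))*7521 = (2/15)*7521 = 5014/5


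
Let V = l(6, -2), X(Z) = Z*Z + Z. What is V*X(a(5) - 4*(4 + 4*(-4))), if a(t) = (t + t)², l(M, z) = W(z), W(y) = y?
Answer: -44104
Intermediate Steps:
l(M, z) = z
a(t) = 4*t² (a(t) = (2*t)² = 4*t²)
X(Z) = Z + Z² (X(Z) = Z² + Z = Z + Z²)
V = -2
V*X(a(5) - 4*(4 + 4*(-4))) = -2*(4*5² - 4*(4 + 4*(-4)))*(1 + (4*5² - 4*(4 + 4*(-4)))) = -2*(4*25 - 4*(4 - 16))*(1 + (4*25 - 4*(4 - 16))) = -2*(100 - 4*(-12))*(1 + (100 - 4*(-12))) = -2*(100 + 48)*(1 + (100 + 48)) = -296*(1 + 148) = -296*149 = -2*22052 = -44104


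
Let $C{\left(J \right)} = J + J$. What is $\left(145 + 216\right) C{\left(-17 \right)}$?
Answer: $-12274$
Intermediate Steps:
$C{\left(J \right)} = 2 J$
$\left(145 + 216\right) C{\left(-17 \right)} = \left(145 + 216\right) 2 \left(-17\right) = 361 \left(-34\right) = -12274$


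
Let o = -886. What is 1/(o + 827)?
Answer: -1/59 ≈ -0.016949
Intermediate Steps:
1/(o + 827) = 1/(-886 + 827) = 1/(-59) = -1/59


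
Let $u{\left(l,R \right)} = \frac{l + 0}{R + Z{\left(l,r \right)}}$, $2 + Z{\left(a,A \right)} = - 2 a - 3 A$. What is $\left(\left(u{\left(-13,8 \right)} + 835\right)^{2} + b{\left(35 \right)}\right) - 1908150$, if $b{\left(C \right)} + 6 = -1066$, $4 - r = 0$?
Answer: $- \frac{485232831}{400} \approx -1.2131 \cdot 10^{6}$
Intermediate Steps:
$r = 4$ ($r = 4 - 0 = 4 + 0 = 4$)
$b{\left(C \right)} = -1072$ ($b{\left(C \right)} = -6 - 1066 = -1072$)
$Z{\left(a,A \right)} = -2 - 3 A - 2 a$ ($Z{\left(a,A \right)} = -2 - \left(2 a + 3 A\right) = -2 - 3 A - 2 a$)
$u{\left(l,R \right)} = \frac{l}{-14 + R - 2 l}$ ($u{\left(l,R \right)} = \frac{l + 0}{R - \left(14 + 2 l\right)} = \frac{l}{R - \left(14 + 2 l\right)} = \frac{l}{-14 + R - 2 l}$)
$\left(\left(u{\left(-13,8 \right)} + 835\right)^{2} + b{\left(35 \right)}\right) - 1908150 = \left(\left(\left(-1\right) \left(-13\right) \frac{1}{14 - 8 + 2 \left(-13\right)} + 835\right)^{2} - 1072\right) - 1908150 = \left(\left(\left(-1\right) \left(-13\right) \frac{1}{14 - 8 - 26} + 835\right)^{2} - 1072\right) - 1908150 = \left(\left(\left(-1\right) \left(-13\right) \frac{1}{-20} + 835\right)^{2} - 1072\right) - 1908150 = \left(\left(\left(-1\right) \left(-13\right) \left(- \frac{1}{20}\right) + 835\right)^{2} - 1072\right) - 1908150 = \left(\left(- \frac{13}{20} + 835\right)^{2} - 1072\right) - 1908150 = \left(\left(\frac{16687}{20}\right)^{2} - 1072\right) - 1908150 = \left(\frac{278455969}{400} - 1072\right) - 1908150 = \frac{278027169}{400} - 1908150 = - \frac{485232831}{400}$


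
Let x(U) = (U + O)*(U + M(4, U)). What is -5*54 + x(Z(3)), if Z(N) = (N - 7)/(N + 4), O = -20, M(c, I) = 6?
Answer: -18702/49 ≈ -381.67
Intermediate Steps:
Z(N) = (-7 + N)/(4 + N)
x(U) = (-20 + U)*(6 + U) (x(U) = (U - 20)*(U + 6) = (-20 + U)*(6 + U))
-5*54 + x(Z(3)) = -5*54 + (-120 + ((-7 + 3)/(4 + 3))² - 14*(-7 + 3)/(4 + 3)) = -270 + (-120 + (-4/7)² - 14*(-4)/7) = -270 + (-120 + ((⅐)*(-4))² - 2*(-4)) = -270 + (-120 + (-4/7)² - 14*(-4/7)) = -270 + (-120 + 16/49 + 8) = -270 - 5472/49 = -18702/49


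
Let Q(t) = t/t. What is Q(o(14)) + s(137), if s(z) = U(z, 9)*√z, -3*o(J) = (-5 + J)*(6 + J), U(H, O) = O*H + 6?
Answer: 1 + 1239*√137 ≈ 14503.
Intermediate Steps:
U(H, O) = 6 + H*O (U(H, O) = H*O + 6 = 6 + H*O)
o(J) = -(-5 + J)*(6 + J)/3
s(z) = √z*(6 + 9*z) (s(z) = (6 + z*9)*√z = (6 + 9*z)*√z = √z*(6 + 9*z))
Q(t) = 1
Q(o(14)) + s(137) = 1 + √137*(6 + 9*137) = 1 + √137*(6 + 1233) = 1 + √137*1239 = 1 + 1239*√137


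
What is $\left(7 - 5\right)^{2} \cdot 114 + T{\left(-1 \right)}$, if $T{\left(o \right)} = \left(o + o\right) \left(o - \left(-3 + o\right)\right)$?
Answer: $450$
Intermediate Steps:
$T{\left(o \right)} = 6 o$ ($T{\left(o \right)} = 2 o 3 = 6 o$)
$\left(7 - 5\right)^{2} \cdot 114 + T{\left(-1 \right)} = \left(7 - 5\right)^{2} \cdot 114 + 6 \left(-1\right) = 2^{2} \cdot 114 - 6 = 4 \cdot 114 - 6 = 456 - 6 = 450$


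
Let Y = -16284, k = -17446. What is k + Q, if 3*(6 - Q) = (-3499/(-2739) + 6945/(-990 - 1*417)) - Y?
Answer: -88123381210/3853773 ≈ -22867.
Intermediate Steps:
Q = -20890457452/3853773 (Q = 6 - ((-3499/(-2739) + 6945/(-990 - 1*417)) - 1*(-16284))/3 = 6 - ((-3499*(-1/2739) + 6945/(-990 - 417)) + 16284)/3 = 6 - ((3499/2739 + 6945/(-1407)) + 16284)/3 = 6 - ((3499/2739 + 6945*(-1/1407)) + 16284)/3 = 6 - ((3499/2739 - 2315/469) + 16284)/3 = 6 - (-4699754/1284591 + 16284)/3 = 6 - ⅓*20913580090/1284591 = 6 - 20913580090/3853773 = -20890457452/3853773 ≈ -5420.8)
k + Q = -17446 - 20890457452/3853773 = -88123381210/3853773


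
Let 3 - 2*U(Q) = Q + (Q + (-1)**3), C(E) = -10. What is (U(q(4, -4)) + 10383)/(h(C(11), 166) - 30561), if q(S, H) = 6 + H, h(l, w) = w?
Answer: -10383/30395 ≈ -0.34160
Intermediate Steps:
U(Q) = 2 - Q (U(Q) = 3/2 - (Q + (Q + (-1)**3))/2 = 3/2 - (Q + (Q - 1))/2 = 3/2 - (Q + (-1 + Q))/2 = 3/2 - (-1 + 2*Q)/2 = 3/2 + (1/2 - Q) = 2 - Q)
(U(q(4, -4)) + 10383)/(h(C(11), 166) - 30561) = ((2 - (6 - 4)) + 10383)/(166 - 30561) = ((2 - 1*2) + 10383)/(-30395) = ((2 - 2) + 10383)*(-1/30395) = (0 + 10383)*(-1/30395) = 10383*(-1/30395) = -10383/30395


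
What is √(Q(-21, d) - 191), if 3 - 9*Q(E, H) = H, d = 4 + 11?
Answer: I*√1731/3 ≈ 13.868*I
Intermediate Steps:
d = 15
Q(E, H) = ⅓ - H/9
√(Q(-21, d) - 191) = √((⅓ - ⅑*15) - 191) = √((⅓ - 5/3) - 191) = √(-4/3 - 191) = √(-577/3) = I*√1731/3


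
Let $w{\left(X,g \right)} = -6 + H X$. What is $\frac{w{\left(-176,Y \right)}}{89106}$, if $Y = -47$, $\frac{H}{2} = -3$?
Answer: $\frac{175}{14851} \approx 0.011784$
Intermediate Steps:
$H = -6$ ($H = 2 \left(-3\right) = -6$)
$w{\left(X,g \right)} = -6 - 6 X$
$\frac{w{\left(-176,Y \right)}}{89106} = \frac{-6 - -1056}{89106} = \left(-6 + 1056\right) \frac{1}{89106} = 1050 \cdot \frac{1}{89106} = \frac{175}{14851}$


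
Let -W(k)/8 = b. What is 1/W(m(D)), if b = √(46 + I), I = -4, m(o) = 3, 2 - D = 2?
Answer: -√42/336 ≈ -0.019288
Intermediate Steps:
D = 0 (D = 2 - 1*2 = 2 - 2 = 0)
b = √42 (b = √(46 - 4) = √42 ≈ 6.4807)
W(k) = -8*√42
1/W(m(D)) = 1/(-8*√42) = -√42/336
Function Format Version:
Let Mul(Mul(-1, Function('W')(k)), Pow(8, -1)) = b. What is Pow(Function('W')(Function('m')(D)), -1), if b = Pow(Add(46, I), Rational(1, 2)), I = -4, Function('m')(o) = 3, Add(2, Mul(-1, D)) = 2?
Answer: Mul(Rational(-1, 336), Pow(42, Rational(1, 2))) ≈ -0.019288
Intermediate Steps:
D = 0 (D = Add(2, Mul(-1, 2)) = Add(2, -2) = 0)
b = Pow(42, Rational(1, 2)) (b = Pow(Add(46, -4), Rational(1, 2)) = Pow(42, Rational(1, 2)) ≈ 6.4807)
Function('W')(k) = Mul(-8, Pow(42, Rational(1, 2)))
Pow(Function('W')(Function('m')(D)), -1) = Pow(Mul(-8, Pow(42, Rational(1, 2))), -1) = Mul(Rational(-1, 336), Pow(42, Rational(1, 2)))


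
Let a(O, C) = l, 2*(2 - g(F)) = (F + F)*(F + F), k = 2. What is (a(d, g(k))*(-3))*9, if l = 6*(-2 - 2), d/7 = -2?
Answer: 648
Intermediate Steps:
d = -14 (d = 7*(-2) = -14)
l = -24 (l = 6*(-4) = -24)
g(F) = 2 - 2*F² (g(F) = 2 - (F + F)*(F + F)/2 = 2 - 2*F*2*F/2 = 2 - 2*F²)
a(O, C) = -24
(a(d, g(k))*(-3))*9 = -24*(-3)*9 = 72*9 = 648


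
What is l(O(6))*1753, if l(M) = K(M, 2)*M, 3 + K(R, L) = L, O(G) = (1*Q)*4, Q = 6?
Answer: -42072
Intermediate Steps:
O(G) = 24 (O(G) = (1*6)*4 = 6*4 = 24)
K(R, L) = -3 + L
l(M) = -M (l(M) = (-3 + 2)*M = -M)
l(O(6))*1753 = -1*24*1753 = -24*1753 = -42072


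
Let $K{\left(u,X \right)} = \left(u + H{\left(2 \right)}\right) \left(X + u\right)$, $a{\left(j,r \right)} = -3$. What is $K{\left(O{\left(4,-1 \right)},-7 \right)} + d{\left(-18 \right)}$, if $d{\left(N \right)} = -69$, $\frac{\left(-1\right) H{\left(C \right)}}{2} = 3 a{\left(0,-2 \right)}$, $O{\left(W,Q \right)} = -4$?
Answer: $-223$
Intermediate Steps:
$H{\left(C \right)} = 18$ ($H{\left(C \right)} = - 2 \cdot 3 \left(-3\right) = \left(-2\right) \left(-9\right) = 18$)
$K{\left(u,X \right)} = \left(18 + u\right) \left(X + u\right)$ ($K{\left(u,X \right)} = \left(u + 18\right) \left(X + u\right) = \left(18 + u\right) \left(X + u\right)$)
$K{\left(O{\left(4,-1 \right)},-7 \right)} + d{\left(-18 \right)} = \left(\left(-4\right)^{2} + 18 \left(-7\right) + 18 \left(-4\right) - -28\right) - 69 = \left(16 - 126 - 72 + 28\right) - 69 = -154 - 69 = -223$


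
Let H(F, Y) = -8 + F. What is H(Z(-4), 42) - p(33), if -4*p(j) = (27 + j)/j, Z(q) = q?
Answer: -127/11 ≈ -11.545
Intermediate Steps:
p(j) = -(27 + j)/(4*j)
H(Z(-4), 42) - p(33) = (-8 - 4) - (-27 - 1*33)/(4*33) = -12 - (-27 - 33)/(4*33) = -12 - (-60)/(4*33) = -12 - 1*(-5/11) = -12 + 5/11 = -127/11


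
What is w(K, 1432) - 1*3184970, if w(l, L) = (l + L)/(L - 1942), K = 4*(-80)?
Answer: -812167906/255 ≈ -3.1850e+6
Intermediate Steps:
K = -320
w(l, L) = (L + l)/(-1942 + L)
w(K, 1432) - 1*3184970 = (1432 - 320)/(-1942 + 1432) - 1*3184970 = 1112/(-510) - 3184970 = -1/510*1112 - 3184970 = -556/255 - 3184970 = -812167906/255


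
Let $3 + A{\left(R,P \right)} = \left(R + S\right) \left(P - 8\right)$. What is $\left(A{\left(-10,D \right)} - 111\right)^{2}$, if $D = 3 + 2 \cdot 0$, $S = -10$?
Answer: $196$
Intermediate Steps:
$D = 3$ ($D = 3 + 0 = 3$)
$A{\left(R,P \right)} = -3 + \left(-10 + R\right) \left(-8 + P\right)$ ($A{\left(R,P \right)} = -3 + \left(R - 10\right) \left(P - 8\right) = -3 + \left(-10 + R\right) \left(-8 + P\right)$)
$\left(A{\left(-10,D \right)} - 111\right)^{2} = \left(\left(77 - 30 - -80 + 3 \left(-10\right)\right) - 111\right)^{2} = \left(\left(77 - 30 + 80 - 30\right) - 111\right)^{2} = \left(97 - 111\right)^{2} = \left(-14\right)^{2} = 196$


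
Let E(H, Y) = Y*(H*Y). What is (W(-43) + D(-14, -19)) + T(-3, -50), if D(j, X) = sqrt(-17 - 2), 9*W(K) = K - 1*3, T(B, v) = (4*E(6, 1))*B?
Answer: -694/9 + I*sqrt(19) ≈ -77.111 + 4.3589*I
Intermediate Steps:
E(H, Y) = H*Y**2
T(B, v) = 24*B (T(B, v) = (4*(6*1**2))*B = (4*(6*1))*B = (4*6)*B = 24*B)
W(K) = -1/3 + K/9 (W(K) = (K - 1*3)/9 = (K - 3)/9 = (-3 + K)/9 = -1/3 + K/9)
D(j, X) = I*sqrt(19) (D(j, X) = sqrt(-19) = I*sqrt(19))
(W(-43) + D(-14, -19)) + T(-3, -50) = ((-1/3 + (1/9)*(-43)) + I*sqrt(19)) + 24*(-3) = ((-1/3 - 43/9) + I*sqrt(19)) - 72 = (-46/9 + I*sqrt(19)) - 72 = -694/9 + I*sqrt(19)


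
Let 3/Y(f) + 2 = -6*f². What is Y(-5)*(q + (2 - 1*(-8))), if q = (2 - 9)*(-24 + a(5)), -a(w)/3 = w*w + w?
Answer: -303/19 ≈ -15.947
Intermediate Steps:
Y(f) = 3/(-2 - 6*f²)
a(w) = -3*w - 3*w² (a(w) = -3*(w*w + w) = -3*(w² + w) = -3*(w + w²) = -3*w - 3*w²)
q = 798 (q = (2 - 9)*(-24 - 3*5*(1 + 5)) = -7*(-24 - 3*5*6) = -7*(-24 - 90) = -7*(-114) = 798)
Y(-5)*(q + (2 - 1*(-8))) = (-3/(2 + 6*(-5)²))*(798 + (2 - 1*(-8))) = (-3/(2 + 6*25))*(798 + (2 + 8)) = (-3/(2 + 150))*(798 + 10) = -3/152*808 = -303/19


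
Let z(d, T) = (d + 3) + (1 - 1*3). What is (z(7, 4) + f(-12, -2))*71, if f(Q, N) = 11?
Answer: 1349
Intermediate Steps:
z(d, T) = 1 + d (z(d, T) = (3 + d) + (1 - 3) = (3 + d) - 2 = 1 + d)
(z(7, 4) + f(-12, -2))*71 = ((1 + 7) + 11)*71 = (8 + 11)*71 = 19*71 = 1349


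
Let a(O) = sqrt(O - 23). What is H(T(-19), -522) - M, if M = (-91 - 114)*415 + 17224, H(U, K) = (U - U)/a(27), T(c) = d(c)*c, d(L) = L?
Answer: 67851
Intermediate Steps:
a(O) = sqrt(-23 + O)
T(c) = c**2 (T(c) = c*c = c**2)
H(U, K) = 0 (H(U, K) = (U - U)/(sqrt(-23 + 27)) = 0/(sqrt(4)) = 0/2 = 0*(1/2) = 0)
M = -67851 (M = -205*415 + 17224 = -85075 + 17224 = -67851)
H(T(-19), -522) - M = 0 - 1*(-67851) = 0 + 67851 = 67851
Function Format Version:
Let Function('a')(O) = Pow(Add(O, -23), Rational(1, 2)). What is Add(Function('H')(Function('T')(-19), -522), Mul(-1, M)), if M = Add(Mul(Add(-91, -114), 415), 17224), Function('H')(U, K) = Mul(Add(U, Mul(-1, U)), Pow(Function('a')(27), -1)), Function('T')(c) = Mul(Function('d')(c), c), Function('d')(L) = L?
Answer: 67851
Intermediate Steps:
Function('a')(O) = Pow(Add(-23, O), Rational(1, 2))
Function('T')(c) = Pow(c, 2) (Function('T')(c) = Mul(c, c) = Pow(c, 2))
Function('H')(U, K) = 0 (Function('H')(U, K) = Mul(Add(U, Mul(-1, U)), Pow(Pow(Add(-23, 27), Rational(1, 2)), -1)) = Mul(0, Pow(Pow(4, Rational(1, 2)), -1)) = Mul(0, Pow(2, -1)) = Mul(0, Rational(1, 2)) = 0)
M = -67851 (M = Add(Mul(-205, 415), 17224) = Add(-85075, 17224) = -67851)
Add(Function('H')(Function('T')(-19), -522), Mul(-1, M)) = Add(0, Mul(-1, -67851)) = Add(0, 67851) = 67851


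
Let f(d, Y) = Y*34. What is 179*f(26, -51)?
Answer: -310386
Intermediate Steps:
f(d, Y) = 34*Y
179*f(26, -51) = 179*(34*(-51)) = 179*(-1734) = -310386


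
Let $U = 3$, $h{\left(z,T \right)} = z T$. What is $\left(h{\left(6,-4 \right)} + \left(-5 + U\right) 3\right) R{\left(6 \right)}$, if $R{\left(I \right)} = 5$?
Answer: $-150$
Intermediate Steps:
$h{\left(z,T \right)} = T z$
$\left(h{\left(6,-4 \right)} + \left(-5 + U\right) 3\right) R{\left(6 \right)} = \left(\left(-4\right) 6 + \left(-5 + 3\right) 3\right) 5 = \left(-24 - 6\right) 5 = \left(-30\right) 5 = -150$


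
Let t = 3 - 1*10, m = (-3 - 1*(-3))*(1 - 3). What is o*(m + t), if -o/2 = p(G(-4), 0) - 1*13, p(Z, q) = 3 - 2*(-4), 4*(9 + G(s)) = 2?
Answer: -28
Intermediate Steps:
G(s) = -17/2 (G(s) = -9 + (¼)*2 = -9 + ½ = -17/2)
p(Z, q) = 11 (p(Z, q) = 3 + 8 = 11)
m = 0 (m = (-3 + 3)*(-2) = 0*(-2) = 0)
t = -7 (t = 3 - 10 = -7)
o = 4 (o = -2*(11 - 1*13) = -2*(11 - 13) = -2*(-2) = 4)
o*(m + t) = 4*(0 - 7) = 4*(-7) = -28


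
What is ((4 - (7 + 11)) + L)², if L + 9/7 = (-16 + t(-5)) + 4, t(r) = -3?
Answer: 44944/49 ≈ 917.22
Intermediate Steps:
L = -114/7 (L = -9/7 + ((-16 - 3) + 4) = -9/7 + (-19 + 4) = -9/7 - 15 = -114/7 ≈ -16.286)
((4 - (7 + 11)) + L)² = ((4 - (7 + 11)) - 114/7)² = ((4 - 1*18) - 114/7)² = ((4 - 18) - 114/7)² = (-14 - 114/7)² = (-212/7)² = 44944/49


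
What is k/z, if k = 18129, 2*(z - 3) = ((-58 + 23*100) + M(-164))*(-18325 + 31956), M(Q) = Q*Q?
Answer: 18129/198590042 ≈ 9.1289e-5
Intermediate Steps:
M(Q) = Q²
z = 198590042 (z = 3 + (((-58 + 23*100) + (-164)²)*(-18325 + 31956))/2 = 3 + (((-58 + 2300) + 26896)*13631)/2 = 3 + ((2242 + 26896)*13631)/2 = 3 + (29138*13631)/2 = 3 + (½)*397180078 = 3 + 198590039 = 198590042)
k/z = 18129/198590042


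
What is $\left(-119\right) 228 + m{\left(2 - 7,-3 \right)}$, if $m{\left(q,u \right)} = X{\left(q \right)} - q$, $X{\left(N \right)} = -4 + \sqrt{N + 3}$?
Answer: $-27131 + i \sqrt{2} \approx -27131.0 + 1.4142 i$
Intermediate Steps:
$X{\left(N \right)} = -4 + \sqrt{3 + N}$
$m{\left(q,u \right)} = -4 + \sqrt{3 + q} - q$ ($m{\left(q,u \right)} = \left(-4 + \sqrt{3 + q}\right) - q = -4 + \sqrt{3 + q} - q$)
$\left(-119\right) 228 + m{\left(2 - 7,-3 \right)} = \left(-119\right) 228 - \left(-1 - \sqrt{3 + \left(2 - 7\right)}\right) = -27132 - \left(-1 - \sqrt{3 - 5}\right) = -27132 + \left(-4 + \sqrt{-2} + 5\right) = -27132 + \left(-4 + i \sqrt{2} + 5\right) = -27132 + \left(1 + i \sqrt{2}\right) = -27131 + i \sqrt{2}$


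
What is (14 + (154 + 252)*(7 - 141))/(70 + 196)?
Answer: -3885/19 ≈ -204.47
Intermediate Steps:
(14 + (154 + 252)*(7 - 141))/(70 + 196) = (14 + 406*(-134))/266 = (14 - 54404)*(1/266) = -54390*1/266 = -3885/19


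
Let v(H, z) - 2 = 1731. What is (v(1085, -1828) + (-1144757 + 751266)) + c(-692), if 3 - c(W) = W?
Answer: -391063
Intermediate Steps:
v(H, z) = 1733 (v(H, z) = 2 + 1731 = 1733)
c(W) = 3 - W
(v(1085, -1828) + (-1144757 + 751266)) + c(-692) = (1733 + (-1144757 + 751266)) + (3 - 1*(-692)) = (1733 - 393491) + (3 + 692) = -391758 + 695 = -391063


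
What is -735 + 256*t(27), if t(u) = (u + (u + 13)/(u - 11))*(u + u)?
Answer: 407073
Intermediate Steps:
t(u) = 2*u*(u + (13 + u)/(-11 + u)) (t(u) = (u + (13 + u)/(-11 + u))*(2*u) = 2*u*(u + (13 + u)/(-11 + u)))
-735 + 256*t(27) = -735 + 256*(2*27*(13 + 27² - 10*27)/(-11 + 27)) = -735 + 256*(2*27*(13 + 729 - 270)/16) = -735 + 256*(2*27*(1/16)*472) = -735 + 256*1593 = -735 + 407808 = 407073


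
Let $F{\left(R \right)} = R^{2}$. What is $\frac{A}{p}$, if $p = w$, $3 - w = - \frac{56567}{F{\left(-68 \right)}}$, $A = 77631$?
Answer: $\frac{358965744}{70439} \approx 5096.1$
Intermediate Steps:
$w = \frac{70439}{4624}$ ($w = 3 - - \frac{56567}{\left(-68\right)^{2}} = 3 - - \frac{56567}{4624} = 3 + \frac{56567}{4624} = \frac{70439}{4624} \approx 15.233$)
$p = \frac{70439}{4624} \approx 15.233$
$\frac{A}{p} = \frac{77631}{\frac{70439}{4624}} = 77631 \cdot \frac{4624}{70439} = \frac{358965744}{70439}$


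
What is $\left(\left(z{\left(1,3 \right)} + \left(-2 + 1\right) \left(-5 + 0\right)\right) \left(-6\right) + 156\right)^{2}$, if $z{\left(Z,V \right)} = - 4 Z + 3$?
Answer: $17424$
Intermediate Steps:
$z{\left(Z,V \right)} = 3 - 4 Z$
$\left(\left(z{\left(1,3 \right)} + \left(-2 + 1\right) \left(-5 + 0\right)\right) \left(-6\right) + 156\right)^{2} = \left(\left(\left(3 - 4\right) + \left(-2 + 1\right) \left(-5 + 0\right)\right) \left(-6\right) + 156\right)^{2} = \left(\left(\left(3 - 4\right) - -5\right) \left(-6\right) + 156\right)^{2} = \left(\left(-1 + 5\right) \left(-6\right) + 156\right)^{2} = \left(4 \left(-6\right) + 156\right)^{2} = \left(-24 + 156\right)^{2} = 132^{2} = 17424$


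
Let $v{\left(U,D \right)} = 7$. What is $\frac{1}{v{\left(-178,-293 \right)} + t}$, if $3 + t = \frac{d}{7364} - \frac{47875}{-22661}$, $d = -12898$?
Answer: $\frac{83437802}{363886169} \approx 0.2293$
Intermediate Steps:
$t = - \frac{220178445}{83437802}$ ($t = -3 - \left(- \frac{47875}{22661} + \frac{6449}{3682}\right) = -3 - - \frac{30134961}{83437802} = -3 + \left(- \frac{6449}{3682} + \frac{47875}{22661}\right) = -3 + \frac{30134961}{83437802} = - \frac{220178445}{83437802} \approx -2.6388$)
$\frac{1}{v{\left(-178,-293 \right)} + t} = \frac{1}{7 - \frac{220178445}{83437802}} = \frac{1}{\frac{363886169}{83437802}} = \frac{83437802}{363886169}$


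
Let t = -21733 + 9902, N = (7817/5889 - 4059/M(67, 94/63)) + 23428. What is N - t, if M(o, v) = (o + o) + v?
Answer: 160997999185/4569864 ≈ 35230.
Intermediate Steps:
M(o, v) = v + 2*o (M(o, v) = 2*o + v = v + 2*o)
N = 106931938201/4569864 (N = (7817/5889 - 4059/(94/63 + 2*67)) + 23428 = (7817*(1/5889) - 4059/(94*(1/63) + 134)) + 23428 = (7817/5889 - 4059/(94/63 + 134)) + 23428 = (7817/5889 - 4059/8536/63) + 23428 = (7817/5889 - 4059*63/8536) + 23428 = (7817/5889 - 23247/776) + 23428 = -130835591/4569864 + 23428 = 106931938201/4569864 ≈ 23399.)
t = -11831
N - t = 106931938201/4569864 - 1*(-11831) = 106931938201/4569864 + 11831 = 160997999185/4569864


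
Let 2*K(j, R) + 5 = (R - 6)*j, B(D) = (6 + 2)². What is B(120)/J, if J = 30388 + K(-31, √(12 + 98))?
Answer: 7802496/3715650139 + 3968*√110/3715650139 ≈ 0.0021111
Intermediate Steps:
B(D) = 64 (B(D) = 8² = 64)
K(j, R) = -5/2 + j*(-6 + R)/2 (K(j, R) = -5/2 + ((R - 6)*j)/2 = -5/2 + ((-6 + R)*j)/2 = -5/2 + (j*(-6 + R))/2 = -5/2 + j*(-6 + R)/2)
J = 60957/2 - 31*√110/2 (J = 30388 + (-5/2 - 3*(-31) + (½)*√(12 + 98)*(-31)) = 30388 + (-5/2 + 93 + (½)*√110*(-31)) = 30388 + (-5/2 + 93 - 31*√110/2) = 30388 + (181/2 - 31*√110/2) = 60957/2 - 31*√110/2 ≈ 30316.)
B(120)/J = 64/(60957/2 - 31*√110/2)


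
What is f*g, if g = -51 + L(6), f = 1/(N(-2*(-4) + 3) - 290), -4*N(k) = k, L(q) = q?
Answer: 180/1171 ≈ 0.15371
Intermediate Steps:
N(k) = -k/4
f = -4/1171 (f = 1/(-(-2*(-4) + 3)/4 - 290) = 1/(-(8 + 3)/4 - 290) = 1/(-1/4*11 - 290) = 1/(-11/4 - 290) = 1/(-1171/4) = -4/1171 ≈ -0.0034159)
g = -45 (g = -51 + 6 = -45)
f*g = -4/1171*(-45) = 180/1171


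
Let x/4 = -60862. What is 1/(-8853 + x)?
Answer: -1/252301 ≈ -3.9635e-6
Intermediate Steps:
x = -243448 (x = 4*(-60862) = -243448)
1/(-8853 + x) = 1/(-8853 - 243448) = 1/(-252301) = -1/252301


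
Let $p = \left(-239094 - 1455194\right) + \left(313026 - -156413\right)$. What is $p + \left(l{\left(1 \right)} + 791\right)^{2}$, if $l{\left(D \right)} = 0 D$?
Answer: $-599168$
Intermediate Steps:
$l{\left(D \right)} = 0$
$p = -1224849$ ($p = -1694288 + \left(313026 + 156413\right) = -1694288 + 469439 = -1224849$)
$p + \left(l{\left(1 \right)} + 791\right)^{2} = -1224849 + \left(0 + 791\right)^{2} = -1224849 + 791^{2} = -1224849 + 625681 = -599168$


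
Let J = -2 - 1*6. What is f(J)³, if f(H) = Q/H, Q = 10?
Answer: -125/64 ≈ -1.9531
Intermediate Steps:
J = -8 (J = -2 - 6 = -8)
f(H) = 10/H
f(J)³ = (10/(-8))³ = (10*(-⅛))³ = (-5/4)³ = -125/64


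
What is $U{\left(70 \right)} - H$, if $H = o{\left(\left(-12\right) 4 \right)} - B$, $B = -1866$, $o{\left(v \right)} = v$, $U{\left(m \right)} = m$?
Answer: $-1748$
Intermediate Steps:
$H = 1818$ ($H = \left(-12\right) 4 - -1866 = -48 + 1866 = 1818$)
$U{\left(70 \right)} - H = 70 - 1818 = -1748$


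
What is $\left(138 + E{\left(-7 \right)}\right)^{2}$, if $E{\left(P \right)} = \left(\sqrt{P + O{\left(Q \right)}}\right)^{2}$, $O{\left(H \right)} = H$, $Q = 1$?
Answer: $17424$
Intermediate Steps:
$E{\left(P \right)} = 1 + P$ ($E{\left(P \right)} = \left(\sqrt{P + 1}\right)^{2} = \left(\sqrt{1 + P}\right)^{2} = 1 + P$)
$\left(138 + E{\left(-7 \right)}\right)^{2} = \left(138 + \left(1 - 7\right)\right)^{2} = \left(138 - 6\right)^{2} = 132^{2} = 17424$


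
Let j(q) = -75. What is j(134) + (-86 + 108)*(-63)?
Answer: -1461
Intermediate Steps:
j(134) + (-86 + 108)*(-63) = -75 + (-86 + 108)*(-63) = -75 + 22*(-63) = -75 - 1386 = -1461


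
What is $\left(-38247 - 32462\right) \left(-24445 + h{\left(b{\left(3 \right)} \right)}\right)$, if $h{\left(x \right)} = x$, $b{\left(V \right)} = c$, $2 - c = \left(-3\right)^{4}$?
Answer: $1734067516$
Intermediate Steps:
$c = -79$ ($c = 2 - \left(-3\right)^{4} = 2 - 81 = -79$)
$b{\left(V \right)} = -79$
$\left(-38247 - 32462\right) \left(-24445 + h{\left(b{\left(3 \right)} \right)}\right) = \left(-38247 - 32462\right) \left(-24445 - 79\right) = \left(-70709\right) \left(-24524\right) = 1734067516$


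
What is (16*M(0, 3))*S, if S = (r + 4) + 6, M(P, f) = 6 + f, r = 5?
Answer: 2160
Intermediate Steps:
S = 15 (S = (5 + 4) + 6 = 9 + 6 = 15)
(16*M(0, 3))*S = (16*(6 + 3))*15 = (16*9)*15 = 144*15 = 2160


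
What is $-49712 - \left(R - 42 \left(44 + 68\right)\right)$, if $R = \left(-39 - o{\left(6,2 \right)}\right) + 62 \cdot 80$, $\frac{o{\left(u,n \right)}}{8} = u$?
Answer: $-49881$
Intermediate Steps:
$o{\left(u,n \right)} = 8 u$
$R = 4873$ ($R = \left(-39 - 8 \cdot 6\right) + 62 \cdot 80 = \left(-39 - 48\right) + 4960 = -87 + 4960 = 4873$)
$-49712 - \left(R - 42 \left(44 + 68\right)\right) = -49712 + \left(42 \left(44 + 68\right) - 4873\right) = -49712 + \left(42 \cdot 112 - 4873\right) = -49712 + \left(4704 - 4873\right) = -49712 - 169 = -49881$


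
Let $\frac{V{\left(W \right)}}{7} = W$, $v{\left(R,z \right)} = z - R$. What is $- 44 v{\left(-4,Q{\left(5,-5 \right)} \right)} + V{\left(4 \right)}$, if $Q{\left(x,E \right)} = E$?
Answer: $72$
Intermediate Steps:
$V{\left(W \right)} = 7 W$
$- 44 v{\left(-4,Q{\left(5,-5 \right)} \right)} + V{\left(4 \right)} = - 44 \left(-5 - -4\right) + 7 \cdot 4 = - 44 \left(-5 + 4\right) + 28 = \left(-44\right) \left(-1\right) + 28 = 44 + 28 = 72$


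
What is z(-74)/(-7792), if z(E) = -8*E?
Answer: -37/487 ≈ -0.075975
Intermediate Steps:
z(-74)/(-7792) = -8*(-74)/(-7792) = 592*(-1/7792) = -37/487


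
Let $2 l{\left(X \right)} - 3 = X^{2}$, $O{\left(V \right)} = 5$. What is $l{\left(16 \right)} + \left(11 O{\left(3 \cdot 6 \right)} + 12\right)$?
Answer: $\frac{393}{2} \approx 196.5$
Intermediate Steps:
$l{\left(X \right)} = \frac{3}{2} + \frac{X^{2}}{2}$
$l{\left(16 \right)} + \left(11 O{\left(3 \cdot 6 \right)} + 12\right) = \left(\frac{3}{2} + \frac{16^{2}}{2}\right) + \left(11 \cdot 5 + 12\right) = \left(\frac{3}{2} + \frac{1}{2} \cdot 256\right) + \left(55 + 12\right) = \left(\frac{3}{2} + 128\right) + 67 = \frac{259}{2} + 67 = \frac{393}{2}$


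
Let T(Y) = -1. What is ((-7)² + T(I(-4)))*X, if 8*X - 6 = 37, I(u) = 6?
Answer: 258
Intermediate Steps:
X = 43/8 (X = ¾ + (⅛)*37 = ¾ + 37/8 = 43/8 ≈ 5.3750)
((-7)² + T(I(-4)))*X = ((-7)² - 1)*(43/8) = (49 - 1)*(43/8) = 48*(43/8) = 258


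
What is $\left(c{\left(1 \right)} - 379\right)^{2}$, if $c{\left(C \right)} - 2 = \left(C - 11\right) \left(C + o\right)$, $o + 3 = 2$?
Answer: $142129$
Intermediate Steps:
$o = -1$ ($o = -3 + 2 = -1$)
$c{\left(C \right)} = 2 + \left(-1 + C\right) \left(-11 + C\right)$ ($c{\left(C \right)} = 2 + \left(C - 11\right) \left(C - 1\right) = 2 + \left(-11 + C\right) \left(-1 + C\right) = 2 + \left(-1 + C\right) \left(-11 + C\right)$)
$\left(c{\left(1 \right)} - 379\right)^{2} = \left(\left(13 + 1^{2} - 12\right) - 379\right)^{2} = \left(\left(13 + 1 - 12\right) - 379\right)^{2} = \left(2 - 379\right)^{2} = \left(-377\right)^{2} = 142129$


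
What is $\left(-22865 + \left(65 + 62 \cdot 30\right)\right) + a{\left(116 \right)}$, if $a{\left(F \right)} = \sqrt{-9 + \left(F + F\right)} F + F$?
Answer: $-20824 + 116 \sqrt{223} \approx -19092.0$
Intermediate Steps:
$a{\left(F \right)} = F + F \sqrt{-9 + 2 F}$ ($a{\left(F \right)} = \sqrt{-9 + 2 F} F + F = F \sqrt{-9 + 2 F} + F = F + F \sqrt{-9 + 2 F}$)
$\left(-22865 + \left(65 + 62 \cdot 30\right)\right) + a{\left(116 \right)} = \left(-22865 + \left(65 + 62 \cdot 30\right)\right) + 116 \left(1 + \sqrt{-9 + 2 \cdot 116}\right) = \left(-22865 + \left(65 + 1860\right)\right) + 116 \left(1 + \sqrt{-9 + 232}\right) = \left(-22865 + 1925\right) + 116 \left(1 + \sqrt{223}\right) = -20940 + \left(116 + 116 \sqrt{223}\right) = -20824 + 116 \sqrt{223}$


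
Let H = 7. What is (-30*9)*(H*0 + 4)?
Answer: -1080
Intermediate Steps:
(-30*9)*(H*0 + 4) = (-30*9)*(7*0 + 4) = -270*(0 + 4) = -270*4 = -1080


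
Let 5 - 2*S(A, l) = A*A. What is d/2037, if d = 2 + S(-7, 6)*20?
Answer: -146/679 ≈ -0.21502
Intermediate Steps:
S(A, l) = 5/2 - A**2/2 (S(A, l) = 5/2 - A*A/2 = 5/2 - A**2/2)
d = -438 (d = 2 + (5/2 - 1/2*(-7)**2)*20 = 2 + (5/2 - 1/2*49)*20 = 2 + (5/2 - 49/2)*20 = 2 - 22*20 = 2 - 440 = -438)
d/2037 = -438/2037 = -438*1/2037 = -146/679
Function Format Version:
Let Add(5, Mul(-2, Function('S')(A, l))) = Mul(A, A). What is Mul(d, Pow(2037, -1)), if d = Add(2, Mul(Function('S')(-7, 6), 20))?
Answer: Rational(-146, 679) ≈ -0.21502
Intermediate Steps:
Function('S')(A, l) = Add(Rational(5, 2), Mul(Rational(-1, 2), Pow(A, 2))) (Function('S')(A, l) = Add(Rational(5, 2), Mul(Rational(-1, 2), Mul(A, A))) = Add(Rational(5, 2), Mul(Rational(-1, 2), Pow(A, 2))))
d = -438 (d = Add(2, Mul(Add(Rational(5, 2), Mul(Rational(-1, 2), Pow(-7, 2))), 20)) = Add(2, Mul(Add(Rational(5, 2), Mul(Rational(-1, 2), 49)), 20)) = Add(2, Mul(Add(Rational(5, 2), Rational(-49, 2)), 20)) = Add(2, Mul(-22, 20)) = Add(2, -440) = -438)
Mul(d, Pow(2037, -1)) = Mul(-438, Pow(2037, -1)) = Mul(-438, Rational(1, 2037)) = Rational(-146, 679)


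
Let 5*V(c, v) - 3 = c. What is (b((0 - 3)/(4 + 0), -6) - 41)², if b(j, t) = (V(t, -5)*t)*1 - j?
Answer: 537289/400 ≈ 1343.2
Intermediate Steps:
V(c, v) = ⅗ + c/5
b(j, t) = -j + t*(⅗ + t/5) (b(j, t) = ((⅗ + t/5)*t)*1 - j = (t*(⅗ + t/5))*1 - j = t*(⅗ + t/5) - j = -j + t*(⅗ + t/5))
(b((0 - 3)/(4 + 0), -6) - 41)² = ((-(0 - 3)/(4 + 0) + (⅕)*(-6)*(3 - 6)) - 41)² = ((-(-3)/4 + (⅕)*(-6)*(-3)) - 41)² = ((-(-3)/4 + 18/5) - 41)² = ((-1*(-¾) + 18/5) - 41)² = ((¾ + 18/5) - 41)² = (87/20 - 41)² = (-733/20)² = 537289/400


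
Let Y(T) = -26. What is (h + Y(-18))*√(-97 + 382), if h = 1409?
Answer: 1383*√285 ≈ 23348.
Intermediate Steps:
(h + Y(-18))*√(-97 + 382) = (1409 - 26)*√(-97 + 382) = 1383*√285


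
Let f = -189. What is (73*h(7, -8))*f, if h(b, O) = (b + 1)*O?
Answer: 883008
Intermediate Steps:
h(b, O) = O*(1 + b) (h(b, O) = (1 + b)*O = O*(1 + b))
(73*h(7, -8))*f = (73*(-8*(1 + 7)))*(-189) = (73*(-8*8))*(-189) = (73*(-64))*(-189) = -4672*(-189) = 883008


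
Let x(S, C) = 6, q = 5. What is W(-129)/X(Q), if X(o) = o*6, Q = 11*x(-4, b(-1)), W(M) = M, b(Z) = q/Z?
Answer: -43/132 ≈ -0.32576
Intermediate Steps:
b(Z) = 5/Z
Q = 66 (Q = 11*6 = 66)
X(o) = 6*o
W(-129)/X(Q) = -129/(6*66) = -129/396 = -129*1/396 = -43/132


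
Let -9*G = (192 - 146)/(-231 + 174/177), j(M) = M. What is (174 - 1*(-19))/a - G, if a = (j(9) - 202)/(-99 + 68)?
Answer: 3783595/122139 ≈ 30.978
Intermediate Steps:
a = 193/31 (a = (9 - 202)/(-99 + 68) = -193/(-31) = -193*(-1/31) = 193/31 ≈ 6.2258)
G = 2714/122139 (G = -(192 - 146)/(9*(-231 + 174/177)) = -46/(9*(-231 + 174*(1/177))) = -46/(9*(-231 + 58/59)) = -46/(9*(-13571/59)) = -46*(-59)/(9*13571) = -1/9*(-2714/13571) = 2714/122139 ≈ 0.022221)
(174 - 1*(-19))/a - G = (174 - 1*(-19))/(193/31) - 1*2714/122139 = (174 + 19)*(31/193) - 2714/122139 = 193*(31/193) - 2714/122139 = 31 - 2714/122139 = 3783595/122139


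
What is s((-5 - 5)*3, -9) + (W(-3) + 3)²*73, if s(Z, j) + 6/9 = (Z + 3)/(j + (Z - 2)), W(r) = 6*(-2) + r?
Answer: 1292975/123 ≈ 10512.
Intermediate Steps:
W(r) = -12 + r
s(Z, j) = -⅔ + (3 + Z)/(-2 + Z + j) (s(Z, j) = -⅔ + (Z + 3)/(j + (Z - 2)) = -⅔ + (3 + Z)/(j + (-2 + Z)) = -⅔ + (3 + Z)/(-2 + Z + j))
s((-5 - 5)*3, -9) + (W(-3) + 3)²*73 = (13 + (-5 - 5)*3 - 2*(-9))/(3*(-2 + (-5 - 5)*3 - 9)) + ((-12 - 3) + 3)²*73 = (13 - 10*3 + 18)/(3*(-2 - 10*3 - 9)) + (-15 + 3)²*73 = (13 - 30 + 18)/(3*(-2 - 30 - 9)) + (-12)²*73 = (⅓)*1/(-41) + 144*73 = (⅓)*(-1/41)*1 + 10512 = -1/123 + 10512 = 1292975/123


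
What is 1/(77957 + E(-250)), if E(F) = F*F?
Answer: 1/140457 ≈ 7.1196e-6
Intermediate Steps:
E(F) = F²
1/(77957 + E(-250)) = 1/(77957 + (-250)²) = 1/(77957 + 62500) = 1/140457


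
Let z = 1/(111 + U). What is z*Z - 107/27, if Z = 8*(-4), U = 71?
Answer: -10169/2457 ≈ -4.1388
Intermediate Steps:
z = 1/182 (z = 1/(111 + 71) = 1/182 ≈ 0.0054945)
Z = -32
z*Z - 107/27 = (1/182)*(-32) - 107/27 = -16/91 - 107*1/27 = -16/91 - 107/27 = -10169/2457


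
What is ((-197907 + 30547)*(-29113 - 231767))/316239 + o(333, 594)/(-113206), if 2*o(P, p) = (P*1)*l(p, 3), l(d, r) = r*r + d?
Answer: 3295094312522213/23866768156 ≈ 1.3806e+5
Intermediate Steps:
l(d, r) = d + r² (l(d, r) = r² + d = d + r²)
o(P, p) = P*(9 + p)/2 (o(P, p) = ((P*1)*(p + 3²))/2 = (P*(p + 9))/2 = (P*(9 + p))/2 = P*(9 + p)/2)
((-197907 + 30547)*(-29113 - 231767))/316239 + o(333, 594)/(-113206) = ((-197907 + 30547)*(-29113 - 231767))/316239 + ((½)*333*(9 + 594))/(-113206) = -167360*(-260880)*(1/316239) + ((½)*333*603)*(-1/113206) = 43660876800*(1/316239) + (200799/2)*(-1/113206) = 14553625600/105413 - 200799/226412 = 3295094312522213/23866768156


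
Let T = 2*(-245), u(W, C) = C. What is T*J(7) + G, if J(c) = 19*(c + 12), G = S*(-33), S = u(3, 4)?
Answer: -177022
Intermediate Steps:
S = 4
G = -132 (G = 4*(-33) = -132)
J(c) = 228 + 19*c (J(c) = 19*(12 + c) = 228 + 19*c)
T = -490
T*J(7) + G = -490*(228 + 19*7) - 132 = -490*(228 + 133) - 132 = -490*361 - 132 = -176890 - 132 = -177022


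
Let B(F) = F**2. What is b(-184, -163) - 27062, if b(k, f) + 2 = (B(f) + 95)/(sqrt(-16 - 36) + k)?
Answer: -230648072/8477 - 13332*I*sqrt(13)/8477 ≈ -27209.0 - 5.6705*I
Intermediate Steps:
b(k, f) = -2 + (95 + f**2)/(k + 2*I*sqrt(13)) (b(k, f) = -2 + (f**2 + 95)/(sqrt(-16 - 36) + k) = -2 + (95 + f**2)/(sqrt(-52) + k) = -2 + (95 + f**2)/(2*I*sqrt(13) + k) = -2 + (95 + f**2)/(k + 2*I*sqrt(13)))
b(-184, -163) - 27062 = (95 + (-163)**2 - 2*(-184) - 4*I*sqrt(13))/(-184 + 2*I*sqrt(13)) - 27062 = (95 + 26569 + 368 - 4*I*sqrt(13))/(-184 + 2*I*sqrt(13)) - 27062 = (27032 - 4*I*sqrt(13))/(-184 + 2*I*sqrt(13)) - 27062 = -27062 + (27032 - 4*I*sqrt(13))/(-184 + 2*I*sqrt(13))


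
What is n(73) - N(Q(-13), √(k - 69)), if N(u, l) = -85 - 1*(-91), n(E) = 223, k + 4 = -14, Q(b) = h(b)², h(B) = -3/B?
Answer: 217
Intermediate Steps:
Q(b) = 9/b² (Q(b) = (-3/b)² = 9/b²)
k = -18 (k = -4 - 14 = -18)
N(u, l) = 6 (N(u, l) = -85 + 91 = 6)
n(73) - N(Q(-13), √(k - 69)) = 223 - 1*6 = 223 - 6 = 217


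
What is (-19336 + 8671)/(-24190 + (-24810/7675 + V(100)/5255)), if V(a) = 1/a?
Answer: 21779347500/49405796467 ≈ 0.44083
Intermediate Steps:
(-19336 + 8671)/(-24190 + (-24810/7675 + V(100)/5255)) = (-19336 + 8671)/(-24190 + (-24810/7675 + 1/(100*5255))) = -10665/(-24190 + (-24810*1/7675 + (1/100)*(1/5255))) = -10665/(-24190 + (-4962/1535 + 1/525500)) = -10665/(-24190 - 521505893/161328500) = -10665/(-3903057920893/161328500) = -10665*(-161328500/3903057920893) = 21779347500/49405796467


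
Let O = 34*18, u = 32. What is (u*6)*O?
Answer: 117504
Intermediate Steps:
O = 612
(u*6)*O = (32*6)*612 = 192*612 = 117504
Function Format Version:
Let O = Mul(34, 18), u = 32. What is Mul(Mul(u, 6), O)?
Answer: 117504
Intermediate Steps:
O = 612
Mul(Mul(u, 6), O) = Mul(Mul(32, 6), 612) = Mul(192, 612) = 117504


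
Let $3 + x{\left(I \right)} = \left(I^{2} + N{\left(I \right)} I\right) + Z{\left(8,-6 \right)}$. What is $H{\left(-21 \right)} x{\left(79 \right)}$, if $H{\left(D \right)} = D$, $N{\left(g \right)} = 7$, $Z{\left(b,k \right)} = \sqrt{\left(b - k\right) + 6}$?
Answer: $-142611 - 42 \sqrt{5} \approx -1.4271 \cdot 10^{5}$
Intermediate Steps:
$Z{\left(b,k \right)} = \sqrt{6 + b - k}$
$x{\left(I \right)} = -3 + I^{2} + 2 \sqrt{5} + 7 I$ ($x{\left(I \right)} = -3 + \left(\left(I^{2} + 7 I\right) + \sqrt{6 + 8 - -6}\right) = -3 + \left(\left(I^{2} + 7 I\right) + \sqrt{6 + 8 + 6}\right) = -3 + \left(\left(I^{2} + 7 I\right) + \sqrt{20}\right) = -3 + \left(\left(I^{2} + 7 I\right) + 2 \sqrt{5}\right) = -3 + \left(I^{2} + 2 \sqrt{5} + 7 I\right) = -3 + I^{2} + 2 \sqrt{5} + 7 I$)
$H{\left(-21 \right)} x{\left(79 \right)} = - 21 \left(-3 + 79^{2} + 2 \sqrt{5} + 7 \cdot 79\right) = - 21 \left(-3 + 6241 + 2 \sqrt{5} + 553\right) = - 21 \left(6791 + 2 \sqrt{5}\right) = -142611 - 42 \sqrt{5}$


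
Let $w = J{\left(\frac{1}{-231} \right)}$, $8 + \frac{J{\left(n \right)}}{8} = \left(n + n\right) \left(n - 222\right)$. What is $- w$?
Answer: $\frac{2594576}{53361} \approx 48.623$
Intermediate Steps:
$J{\left(n \right)} = -64 + 16 n \left(-222 + n\right)$ ($J{\left(n \right)} = -64 + 8 \left(n + n\right) \left(n - 222\right) = -64 + 8 \cdot 2 n \left(-222 + n\right) = -64 + 16 n \left(-222 + n\right)$)
$w = - \frac{2594576}{53361}$ ($w = -64 - \frac{3552}{-231} + 16 \left(\frac{1}{-231}\right)^{2} = -64 - - \frac{1184}{77} + 16 \left(- \frac{1}{231}\right)^{2} = -64 + \frac{1184}{77} + 16 \cdot \frac{1}{53361} = -64 + \frac{1184}{77} + \frac{16}{53361} = - \frac{2594576}{53361} \approx -48.623$)
$- w = \left(-1\right) \left(- \frac{2594576}{53361}\right) = \frac{2594576}{53361}$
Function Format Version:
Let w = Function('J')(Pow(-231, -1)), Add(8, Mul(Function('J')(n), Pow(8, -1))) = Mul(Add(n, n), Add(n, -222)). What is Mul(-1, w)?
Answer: Rational(2594576, 53361) ≈ 48.623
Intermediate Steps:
Function('J')(n) = Add(-64, Mul(16, n, Add(-222, n))) (Function('J')(n) = Add(-64, Mul(8, Mul(Add(n, n), Add(n, -222)))) = Add(-64, Mul(8, Mul(Mul(2, n), Add(-222, n)))) = Add(-64, Mul(8, Mul(2, n, Add(-222, n)))) = Add(-64, Mul(16, n, Add(-222, n))))
w = Rational(-2594576, 53361) (w = Add(-64, Mul(-3552, Pow(-231, -1)), Mul(16, Pow(Pow(-231, -1), 2))) = Add(-64, Mul(-3552, Rational(-1, 231)), Mul(16, Pow(Rational(-1, 231), 2))) = Add(-64, Rational(1184, 77), Mul(16, Rational(1, 53361))) = Add(-64, Rational(1184, 77), Rational(16, 53361)) = Rational(-2594576, 53361) ≈ -48.623)
Mul(-1, w) = Mul(-1, Rational(-2594576, 53361)) = Rational(2594576, 53361)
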